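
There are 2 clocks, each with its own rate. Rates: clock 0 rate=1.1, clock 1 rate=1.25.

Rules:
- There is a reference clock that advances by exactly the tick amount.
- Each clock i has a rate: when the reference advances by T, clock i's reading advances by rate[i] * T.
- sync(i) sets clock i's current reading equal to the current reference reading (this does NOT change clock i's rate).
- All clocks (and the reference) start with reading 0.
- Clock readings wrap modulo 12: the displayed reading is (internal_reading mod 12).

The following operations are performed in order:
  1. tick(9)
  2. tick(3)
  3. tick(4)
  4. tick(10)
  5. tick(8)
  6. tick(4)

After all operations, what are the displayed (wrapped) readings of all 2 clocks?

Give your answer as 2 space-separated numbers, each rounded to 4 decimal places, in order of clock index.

Answer: 5.8000 11.5000

Derivation:
After op 1 tick(9): ref=9.0000 raw=[9.9000 11.2500]
After op 2 tick(3): ref=12.0000 raw=[13.2000 15.0000]
After op 3 tick(4): ref=16.0000 raw=[17.6000 20.0000]
After op 4 tick(10): ref=26.0000 raw=[28.6000 32.5000]
After op 5 tick(8): ref=34.0000 raw=[37.4000 42.5000]
After op 6 tick(4): ref=38.0000 raw=[41.8000 47.5000]
Wrap final raw readings (mod 12): 41.8000 mod 12 = 5.8000; 47.5000 mod 12 = 11.5000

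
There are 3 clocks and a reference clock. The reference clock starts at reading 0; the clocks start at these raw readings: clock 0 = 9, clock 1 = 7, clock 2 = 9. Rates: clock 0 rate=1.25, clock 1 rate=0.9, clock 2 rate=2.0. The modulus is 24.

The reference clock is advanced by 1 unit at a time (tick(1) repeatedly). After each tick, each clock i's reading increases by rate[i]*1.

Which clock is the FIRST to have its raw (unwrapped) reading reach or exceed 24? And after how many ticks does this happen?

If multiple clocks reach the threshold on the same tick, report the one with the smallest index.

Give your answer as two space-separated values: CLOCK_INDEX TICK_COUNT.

clock 0: start=9, rate=1.25, needs 24-9 = 15; ticks = ceil(15/1.25) = ceil(12.0000) = 12; reading at tick 12 = 9 + 1.25*12 = 24.0000
clock 1: start=7, rate=0.9, needs 24-7 = 17; ticks = ceil(17/0.9) = ceil(18.8889) = 19; reading at tick 19 = 7 + 0.9*19 = 24.1000
clock 2: start=9, rate=2.0, needs 24-9 = 15; ticks = ceil(15/2.0) = ceil(7.5000) = 8; reading at tick 8 = 9 + 2.0*8 = 25.0000
Minimum tick count = 8; winners = [2]; smallest index = 2

Answer: 2 8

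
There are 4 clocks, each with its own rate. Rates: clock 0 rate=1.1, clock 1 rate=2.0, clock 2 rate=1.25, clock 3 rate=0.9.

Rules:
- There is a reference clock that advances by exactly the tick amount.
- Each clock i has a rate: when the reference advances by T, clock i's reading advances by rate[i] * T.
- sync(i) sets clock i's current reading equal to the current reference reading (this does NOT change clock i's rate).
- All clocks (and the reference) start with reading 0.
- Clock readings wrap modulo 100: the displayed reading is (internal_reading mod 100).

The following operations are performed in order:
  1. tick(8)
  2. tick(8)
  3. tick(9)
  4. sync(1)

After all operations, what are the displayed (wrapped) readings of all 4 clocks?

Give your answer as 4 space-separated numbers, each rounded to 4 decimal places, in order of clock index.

After op 1 tick(8): ref=8.0000 raw=[8.8000 16.0000 10.0000 7.2000]
After op 2 tick(8): ref=16.0000 raw=[17.6000 32.0000 20.0000 14.4000]
After op 3 tick(9): ref=25.0000 raw=[27.5000 50.0000 31.2500 22.5000]
After op 4 sync(1): ref=25.0000 raw=[27.5000 25.0000 31.2500 22.5000]
Wrap final raw readings (mod 100): 27.5000 mod 100 = 27.5000; 25.0000 mod 100 = 25.0000; 31.2500 mod 100 = 31.2500; 22.5000 mod 100 = 22.5000

Answer: 27.5000 25.0000 31.2500 22.5000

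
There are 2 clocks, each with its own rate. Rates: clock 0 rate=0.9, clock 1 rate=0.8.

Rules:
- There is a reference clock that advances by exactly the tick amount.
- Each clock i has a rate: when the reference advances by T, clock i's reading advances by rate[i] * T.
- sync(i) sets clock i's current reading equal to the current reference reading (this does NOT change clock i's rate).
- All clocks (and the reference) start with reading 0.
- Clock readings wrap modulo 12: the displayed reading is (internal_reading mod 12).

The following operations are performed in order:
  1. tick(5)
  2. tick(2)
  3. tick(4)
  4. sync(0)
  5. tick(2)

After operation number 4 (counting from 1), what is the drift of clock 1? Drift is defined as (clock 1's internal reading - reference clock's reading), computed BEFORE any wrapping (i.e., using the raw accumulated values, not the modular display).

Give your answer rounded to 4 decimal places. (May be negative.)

Answer: -2.2000

Derivation:
After op 1 tick(5): ref=5.0000 raw=[4.5000 4.0000]
After op 2 tick(2): ref=7.0000 raw=[6.3000 5.6000]
After op 3 tick(4): ref=11.0000 raw=[9.9000 8.8000]
After op 4 sync(0): ref=11.0000 raw=[11.0000 8.8000]
Drift of clock 1 after op 4: 8.8000 - 11.0000 = -2.2000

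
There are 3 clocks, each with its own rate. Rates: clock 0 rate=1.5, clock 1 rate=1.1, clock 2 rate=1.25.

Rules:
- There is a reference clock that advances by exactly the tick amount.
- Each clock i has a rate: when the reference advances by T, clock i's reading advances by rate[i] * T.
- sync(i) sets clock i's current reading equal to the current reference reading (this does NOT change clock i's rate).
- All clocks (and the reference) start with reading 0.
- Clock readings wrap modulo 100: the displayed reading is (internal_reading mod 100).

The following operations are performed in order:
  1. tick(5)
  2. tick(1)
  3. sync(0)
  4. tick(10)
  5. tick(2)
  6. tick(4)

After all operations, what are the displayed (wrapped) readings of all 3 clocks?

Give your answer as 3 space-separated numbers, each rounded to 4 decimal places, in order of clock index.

After op 1 tick(5): ref=5.0000 raw=[7.5000 5.5000 6.2500]
After op 2 tick(1): ref=6.0000 raw=[9.0000 6.6000 7.5000]
After op 3 sync(0): ref=6.0000 raw=[6.0000 6.6000 7.5000]
After op 4 tick(10): ref=16.0000 raw=[21.0000 17.6000 20.0000]
After op 5 tick(2): ref=18.0000 raw=[24.0000 19.8000 22.5000]
After op 6 tick(4): ref=22.0000 raw=[30.0000 24.2000 27.5000]
Wrap final raw readings (mod 100): 30.0000 mod 100 = 30.0000; 24.2000 mod 100 = 24.2000; 27.5000 mod 100 = 27.5000

Answer: 30.0000 24.2000 27.5000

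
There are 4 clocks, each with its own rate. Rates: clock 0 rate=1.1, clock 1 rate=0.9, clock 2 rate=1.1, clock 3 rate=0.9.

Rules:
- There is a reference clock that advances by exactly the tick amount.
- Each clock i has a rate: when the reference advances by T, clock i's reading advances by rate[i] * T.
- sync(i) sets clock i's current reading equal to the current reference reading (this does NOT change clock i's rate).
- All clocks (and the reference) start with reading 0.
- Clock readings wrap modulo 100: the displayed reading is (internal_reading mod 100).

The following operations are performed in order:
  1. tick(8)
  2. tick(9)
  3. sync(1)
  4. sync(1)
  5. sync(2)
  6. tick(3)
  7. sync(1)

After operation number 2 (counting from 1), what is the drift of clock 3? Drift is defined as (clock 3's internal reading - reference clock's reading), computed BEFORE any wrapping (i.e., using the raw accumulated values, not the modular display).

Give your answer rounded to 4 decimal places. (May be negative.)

After op 1 tick(8): ref=8.0000 raw=[8.8000 7.2000 8.8000 7.2000]
After op 2 tick(9): ref=17.0000 raw=[18.7000 15.3000 18.7000 15.3000]
Drift of clock 3 after op 2: 15.3000 - 17.0000 = -1.7000

Answer: -1.7000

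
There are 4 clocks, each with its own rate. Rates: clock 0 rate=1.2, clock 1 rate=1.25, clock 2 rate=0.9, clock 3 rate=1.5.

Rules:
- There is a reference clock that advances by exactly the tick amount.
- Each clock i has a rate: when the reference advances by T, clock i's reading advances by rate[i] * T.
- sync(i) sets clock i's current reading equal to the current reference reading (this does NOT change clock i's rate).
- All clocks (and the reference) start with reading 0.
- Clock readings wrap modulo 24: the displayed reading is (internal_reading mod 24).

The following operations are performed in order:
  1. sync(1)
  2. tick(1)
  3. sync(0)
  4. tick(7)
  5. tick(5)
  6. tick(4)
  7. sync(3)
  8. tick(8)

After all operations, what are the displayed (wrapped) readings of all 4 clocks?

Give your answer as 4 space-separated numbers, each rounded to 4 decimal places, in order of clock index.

After op 1 sync(1): ref=0.0000 raw=[0.0000 0.0000 0.0000 0.0000]
After op 2 tick(1): ref=1.0000 raw=[1.2000 1.2500 0.9000 1.5000]
After op 3 sync(0): ref=1.0000 raw=[1.0000 1.2500 0.9000 1.5000]
After op 4 tick(7): ref=8.0000 raw=[9.4000 10.0000 7.2000 12.0000]
After op 5 tick(5): ref=13.0000 raw=[15.4000 16.2500 11.7000 19.5000]
After op 6 tick(4): ref=17.0000 raw=[20.2000 21.2500 15.3000 25.5000]
After op 7 sync(3): ref=17.0000 raw=[20.2000 21.2500 15.3000 17.0000]
After op 8 tick(8): ref=25.0000 raw=[29.8000 31.2500 22.5000 29.0000]
Wrap final raw readings (mod 24): 29.8000 mod 24 = 5.8000; 31.2500 mod 24 = 7.2500; 22.5000 mod 24 = 22.5000; 29.0000 mod 24 = 5.0000

Answer: 5.8000 7.2500 22.5000 5.0000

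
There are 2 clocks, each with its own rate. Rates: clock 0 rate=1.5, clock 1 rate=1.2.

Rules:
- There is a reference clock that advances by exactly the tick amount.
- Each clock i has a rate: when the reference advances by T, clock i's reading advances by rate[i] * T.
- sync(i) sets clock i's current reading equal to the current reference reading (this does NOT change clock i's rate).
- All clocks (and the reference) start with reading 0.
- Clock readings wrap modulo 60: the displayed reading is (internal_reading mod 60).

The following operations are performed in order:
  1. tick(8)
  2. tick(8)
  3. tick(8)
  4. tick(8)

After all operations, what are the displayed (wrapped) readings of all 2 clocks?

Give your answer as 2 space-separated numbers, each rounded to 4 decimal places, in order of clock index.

After op 1 tick(8): ref=8.0000 raw=[12.0000 9.6000]
After op 2 tick(8): ref=16.0000 raw=[24.0000 19.2000]
After op 3 tick(8): ref=24.0000 raw=[36.0000 28.8000]
After op 4 tick(8): ref=32.0000 raw=[48.0000 38.4000]
Wrap final raw readings (mod 60): 48.0000 mod 60 = 48.0000; 38.4000 mod 60 = 38.4000

Answer: 48.0000 38.4000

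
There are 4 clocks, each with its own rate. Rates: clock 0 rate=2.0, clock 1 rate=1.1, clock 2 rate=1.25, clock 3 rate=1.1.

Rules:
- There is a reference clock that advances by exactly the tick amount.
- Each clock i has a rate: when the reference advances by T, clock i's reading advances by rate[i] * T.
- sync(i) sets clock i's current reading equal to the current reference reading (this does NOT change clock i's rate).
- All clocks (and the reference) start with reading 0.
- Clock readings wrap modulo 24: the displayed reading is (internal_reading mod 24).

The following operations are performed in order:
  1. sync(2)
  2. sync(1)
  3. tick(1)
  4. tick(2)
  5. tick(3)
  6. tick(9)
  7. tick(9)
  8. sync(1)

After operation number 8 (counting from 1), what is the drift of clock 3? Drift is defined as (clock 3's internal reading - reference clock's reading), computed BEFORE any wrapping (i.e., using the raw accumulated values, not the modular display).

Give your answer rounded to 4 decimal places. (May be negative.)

Answer: 2.4000

Derivation:
After op 1 sync(2): ref=0.0000 raw=[0.0000 0.0000 0.0000 0.0000]
After op 2 sync(1): ref=0.0000 raw=[0.0000 0.0000 0.0000 0.0000]
After op 3 tick(1): ref=1.0000 raw=[2.0000 1.1000 1.2500 1.1000]
After op 4 tick(2): ref=3.0000 raw=[6.0000 3.3000 3.7500 3.3000]
After op 5 tick(3): ref=6.0000 raw=[12.0000 6.6000 7.5000 6.6000]
After op 6 tick(9): ref=15.0000 raw=[30.0000 16.5000 18.7500 16.5000]
After op 7 tick(9): ref=24.0000 raw=[48.0000 26.4000 30.0000 26.4000]
After op 8 sync(1): ref=24.0000 raw=[48.0000 24.0000 30.0000 26.4000]
Drift of clock 3 after op 8: 26.4000 - 24.0000 = 2.4000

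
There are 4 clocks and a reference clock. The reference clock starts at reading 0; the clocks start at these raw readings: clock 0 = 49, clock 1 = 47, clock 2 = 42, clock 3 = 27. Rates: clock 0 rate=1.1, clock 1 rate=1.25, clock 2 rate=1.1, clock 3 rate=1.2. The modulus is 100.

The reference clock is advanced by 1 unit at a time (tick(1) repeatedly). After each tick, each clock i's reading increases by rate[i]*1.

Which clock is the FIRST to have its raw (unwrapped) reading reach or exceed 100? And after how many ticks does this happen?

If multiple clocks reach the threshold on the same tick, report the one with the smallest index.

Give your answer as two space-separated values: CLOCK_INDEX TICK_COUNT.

clock 0: start=49, rate=1.1, needs 100-49 = 51; ticks = ceil(51/1.1) = ceil(46.3636) = 47; reading at tick 47 = 49 + 1.1*47 = 100.7000
clock 1: start=47, rate=1.25, needs 100-47 = 53; ticks = ceil(53/1.25) = ceil(42.4000) = 43; reading at tick 43 = 47 + 1.25*43 = 100.7500
clock 2: start=42, rate=1.1, needs 100-42 = 58; ticks = ceil(58/1.1) = ceil(52.7273) = 53; reading at tick 53 = 42 + 1.1*53 = 100.3000
clock 3: start=27, rate=1.2, needs 100-27 = 73; ticks = ceil(73/1.2) = ceil(60.8333) = 61; reading at tick 61 = 27 + 1.2*61 = 100.2000
Minimum tick count = 43; winners = [1]; smallest index = 1

Answer: 1 43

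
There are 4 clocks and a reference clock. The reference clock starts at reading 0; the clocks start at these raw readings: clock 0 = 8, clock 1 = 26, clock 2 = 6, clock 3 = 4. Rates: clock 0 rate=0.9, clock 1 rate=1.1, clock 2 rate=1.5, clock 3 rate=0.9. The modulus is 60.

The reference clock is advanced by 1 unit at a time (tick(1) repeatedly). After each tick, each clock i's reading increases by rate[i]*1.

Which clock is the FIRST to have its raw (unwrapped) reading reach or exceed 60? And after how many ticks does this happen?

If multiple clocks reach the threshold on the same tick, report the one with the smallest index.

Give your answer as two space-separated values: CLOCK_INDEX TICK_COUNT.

clock 0: start=8, rate=0.9, needs 60-8 = 52; ticks = ceil(52/0.9) = ceil(57.7778) = 58; reading at tick 58 = 8 + 0.9*58 = 60.2000
clock 1: start=26, rate=1.1, needs 60-26 = 34; ticks = ceil(34/1.1) = ceil(30.9091) = 31; reading at tick 31 = 26 + 1.1*31 = 60.1000
clock 2: start=6, rate=1.5, needs 60-6 = 54; ticks = ceil(54/1.5) = ceil(36.0000) = 36; reading at tick 36 = 6 + 1.5*36 = 60.0000
clock 3: start=4, rate=0.9, needs 60-4 = 56; ticks = ceil(56/0.9) = ceil(62.2222) = 63; reading at tick 63 = 4 + 0.9*63 = 60.7000
Minimum tick count = 31; winners = [1]; smallest index = 1

Answer: 1 31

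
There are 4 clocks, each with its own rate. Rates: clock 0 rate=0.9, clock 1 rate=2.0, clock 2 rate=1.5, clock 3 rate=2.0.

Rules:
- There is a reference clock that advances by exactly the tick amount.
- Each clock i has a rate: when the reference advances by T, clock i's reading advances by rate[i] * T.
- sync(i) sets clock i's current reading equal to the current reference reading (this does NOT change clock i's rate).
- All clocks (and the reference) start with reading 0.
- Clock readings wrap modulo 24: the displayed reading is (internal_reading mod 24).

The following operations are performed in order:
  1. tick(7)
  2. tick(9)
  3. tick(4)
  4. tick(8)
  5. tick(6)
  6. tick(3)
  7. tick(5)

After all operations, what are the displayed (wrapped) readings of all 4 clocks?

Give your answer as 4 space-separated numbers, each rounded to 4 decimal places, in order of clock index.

After op 1 tick(7): ref=7.0000 raw=[6.3000 14.0000 10.5000 14.0000]
After op 2 tick(9): ref=16.0000 raw=[14.4000 32.0000 24.0000 32.0000]
After op 3 tick(4): ref=20.0000 raw=[18.0000 40.0000 30.0000 40.0000]
After op 4 tick(8): ref=28.0000 raw=[25.2000 56.0000 42.0000 56.0000]
After op 5 tick(6): ref=34.0000 raw=[30.6000 68.0000 51.0000 68.0000]
After op 6 tick(3): ref=37.0000 raw=[33.3000 74.0000 55.5000 74.0000]
After op 7 tick(5): ref=42.0000 raw=[37.8000 84.0000 63.0000 84.0000]
Wrap final raw readings (mod 24): 37.8000 mod 24 = 13.8000; 84.0000 mod 24 = 12.0000; 63.0000 mod 24 = 15.0000; 84.0000 mod 24 = 12.0000

Answer: 13.8000 12.0000 15.0000 12.0000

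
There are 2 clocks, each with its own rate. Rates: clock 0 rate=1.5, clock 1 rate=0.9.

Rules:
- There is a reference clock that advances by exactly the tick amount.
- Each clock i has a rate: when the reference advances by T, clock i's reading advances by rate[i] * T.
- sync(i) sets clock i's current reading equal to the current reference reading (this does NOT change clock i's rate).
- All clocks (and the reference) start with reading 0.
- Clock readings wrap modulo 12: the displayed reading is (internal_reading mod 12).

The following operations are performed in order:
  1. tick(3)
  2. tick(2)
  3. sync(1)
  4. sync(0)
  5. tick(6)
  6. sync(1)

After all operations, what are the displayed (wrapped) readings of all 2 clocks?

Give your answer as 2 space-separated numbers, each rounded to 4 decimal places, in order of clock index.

Answer: 2.0000 11.0000

Derivation:
After op 1 tick(3): ref=3.0000 raw=[4.5000 2.7000]
After op 2 tick(2): ref=5.0000 raw=[7.5000 4.5000]
After op 3 sync(1): ref=5.0000 raw=[7.5000 5.0000]
After op 4 sync(0): ref=5.0000 raw=[5.0000 5.0000]
After op 5 tick(6): ref=11.0000 raw=[14.0000 10.4000]
After op 6 sync(1): ref=11.0000 raw=[14.0000 11.0000]
Wrap final raw readings (mod 12): 14.0000 mod 12 = 2.0000; 11.0000 mod 12 = 11.0000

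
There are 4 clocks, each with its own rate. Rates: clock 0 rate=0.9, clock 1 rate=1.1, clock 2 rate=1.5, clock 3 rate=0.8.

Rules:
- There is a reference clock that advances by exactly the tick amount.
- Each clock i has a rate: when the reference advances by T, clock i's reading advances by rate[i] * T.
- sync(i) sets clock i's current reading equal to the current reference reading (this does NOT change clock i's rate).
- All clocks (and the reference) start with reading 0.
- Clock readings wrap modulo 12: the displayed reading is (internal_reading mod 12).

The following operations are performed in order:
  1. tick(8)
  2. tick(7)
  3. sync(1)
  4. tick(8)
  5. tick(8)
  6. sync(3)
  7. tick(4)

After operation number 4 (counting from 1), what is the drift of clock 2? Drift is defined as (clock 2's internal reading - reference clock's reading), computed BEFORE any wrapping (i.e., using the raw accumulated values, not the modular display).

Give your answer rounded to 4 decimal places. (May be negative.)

After op 1 tick(8): ref=8.0000 raw=[7.2000 8.8000 12.0000 6.4000]
After op 2 tick(7): ref=15.0000 raw=[13.5000 16.5000 22.5000 12.0000]
After op 3 sync(1): ref=15.0000 raw=[13.5000 15.0000 22.5000 12.0000]
After op 4 tick(8): ref=23.0000 raw=[20.7000 23.8000 34.5000 18.4000]
Drift of clock 2 after op 4: 34.5000 - 23.0000 = 11.5000

Answer: 11.5000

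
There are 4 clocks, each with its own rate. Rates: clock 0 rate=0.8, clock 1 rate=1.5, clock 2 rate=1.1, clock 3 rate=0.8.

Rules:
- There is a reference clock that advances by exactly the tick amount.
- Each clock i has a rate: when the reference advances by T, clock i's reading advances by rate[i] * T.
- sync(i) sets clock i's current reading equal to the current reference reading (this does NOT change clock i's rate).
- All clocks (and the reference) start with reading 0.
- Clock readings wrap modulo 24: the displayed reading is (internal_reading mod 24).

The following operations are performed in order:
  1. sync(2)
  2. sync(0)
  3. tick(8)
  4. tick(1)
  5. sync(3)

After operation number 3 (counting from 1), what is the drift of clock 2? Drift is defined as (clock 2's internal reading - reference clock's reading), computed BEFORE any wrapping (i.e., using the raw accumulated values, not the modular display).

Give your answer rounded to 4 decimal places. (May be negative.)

After op 1 sync(2): ref=0.0000 raw=[0.0000 0.0000 0.0000 0.0000]
After op 2 sync(0): ref=0.0000 raw=[0.0000 0.0000 0.0000 0.0000]
After op 3 tick(8): ref=8.0000 raw=[6.4000 12.0000 8.8000 6.4000]
Drift of clock 2 after op 3: 8.8000 - 8.0000 = 0.8000

Answer: 0.8000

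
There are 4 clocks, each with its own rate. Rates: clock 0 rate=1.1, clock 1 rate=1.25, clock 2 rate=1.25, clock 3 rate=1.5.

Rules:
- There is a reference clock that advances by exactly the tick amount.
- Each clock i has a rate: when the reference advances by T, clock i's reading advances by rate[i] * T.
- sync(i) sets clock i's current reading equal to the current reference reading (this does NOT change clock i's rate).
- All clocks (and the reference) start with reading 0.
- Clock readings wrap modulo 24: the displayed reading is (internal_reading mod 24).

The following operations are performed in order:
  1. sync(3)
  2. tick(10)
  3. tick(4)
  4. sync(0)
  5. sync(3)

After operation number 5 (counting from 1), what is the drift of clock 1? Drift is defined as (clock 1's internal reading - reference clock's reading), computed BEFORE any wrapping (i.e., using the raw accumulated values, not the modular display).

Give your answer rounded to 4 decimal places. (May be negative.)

After op 1 sync(3): ref=0.0000 raw=[0.0000 0.0000 0.0000 0.0000]
After op 2 tick(10): ref=10.0000 raw=[11.0000 12.5000 12.5000 15.0000]
After op 3 tick(4): ref=14.0000 raw=[15.4000 17.5000 17.5000 21.0000]
After op 4 sync(0): ref=14.0000 raw=[14.0000 17.5000 17.5000 21.0000]
After op 5 sync(3): ref=14.0000 raw=[14.0000 17.5000 17.5000 14.0000]
Drift of clock 1 after op 5: 17.5000 - 14.0000 = 3.5000

Answer: 3.5000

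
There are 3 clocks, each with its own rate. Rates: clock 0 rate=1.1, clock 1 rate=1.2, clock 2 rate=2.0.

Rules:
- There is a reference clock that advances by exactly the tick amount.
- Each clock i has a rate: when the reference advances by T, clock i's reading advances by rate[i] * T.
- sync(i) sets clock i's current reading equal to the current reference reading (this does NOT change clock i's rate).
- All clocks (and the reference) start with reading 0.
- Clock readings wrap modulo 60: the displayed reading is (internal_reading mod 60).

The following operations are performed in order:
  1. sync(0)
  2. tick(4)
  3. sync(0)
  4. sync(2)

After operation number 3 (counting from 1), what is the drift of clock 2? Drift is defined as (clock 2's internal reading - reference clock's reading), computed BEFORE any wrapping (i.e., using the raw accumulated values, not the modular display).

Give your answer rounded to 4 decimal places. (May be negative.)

Answer: 4.0000

Derivation:
After op 1 sync(0): ref=0.0000 raw=[0.0000 0.0000 0.0000]
After op 2 tick(4): ref=4.0000 raw=[4.4000 4.8000 8.0000]
After op 3 sync(0): ref=4.0000 raw=[4.0000 4.8000 8.0000]
Drift of clock 2 after op 3: 8.0000 - 4.0000 = 4.0000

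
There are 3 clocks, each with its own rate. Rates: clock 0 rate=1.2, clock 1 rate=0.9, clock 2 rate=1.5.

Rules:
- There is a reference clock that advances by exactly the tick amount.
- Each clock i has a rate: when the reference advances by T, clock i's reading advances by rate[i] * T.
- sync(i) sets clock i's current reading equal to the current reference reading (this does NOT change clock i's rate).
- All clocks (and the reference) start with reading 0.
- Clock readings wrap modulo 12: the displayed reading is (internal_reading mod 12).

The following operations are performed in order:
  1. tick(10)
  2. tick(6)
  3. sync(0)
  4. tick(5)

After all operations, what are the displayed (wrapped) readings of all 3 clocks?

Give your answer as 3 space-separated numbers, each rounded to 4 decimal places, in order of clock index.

After op 1 tick(10): ref=10.0000 raw=[12.0000 9.0000 15.0000]
After op 2 tick(6): ref=16.0000 raw=[19.2000 14.4000 24.0000]
After op 3 sync(0): ref=16.0000 raw=[16.0000 14.4000 24.0000]
After op 4 tick(5): ref=21.0000 raw=[22.0000 18.9000 31.5000]
Wrap final raw readings (mod 12): 22.0000 mod 12 = 10.0000; 18.9000 mod 12 = 6.9000; 31.5000 mod 12 = 7.5000

Answer: 10.0000 6.9000 7.5000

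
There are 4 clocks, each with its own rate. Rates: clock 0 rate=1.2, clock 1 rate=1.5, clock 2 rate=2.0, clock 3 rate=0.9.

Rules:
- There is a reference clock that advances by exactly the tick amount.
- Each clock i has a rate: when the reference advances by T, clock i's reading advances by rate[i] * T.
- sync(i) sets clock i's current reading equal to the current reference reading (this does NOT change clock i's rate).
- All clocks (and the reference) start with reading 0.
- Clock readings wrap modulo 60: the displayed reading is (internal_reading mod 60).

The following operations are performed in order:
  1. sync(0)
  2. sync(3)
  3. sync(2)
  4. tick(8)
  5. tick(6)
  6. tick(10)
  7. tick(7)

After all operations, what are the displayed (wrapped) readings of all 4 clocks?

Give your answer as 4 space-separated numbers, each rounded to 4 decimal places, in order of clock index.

After op 1 sync(0): ref=0.0000 raw=[0.0000 0.0000 0.0000 0.0000]
After op 2 sync(3): ref=0.0000 raw=[0.0000 0.0000 0.0000 0.0000]
After op 3 sync(2): ref=0.0000 raw=[0.0000 0.0000 0.0000 0.0000]
After op 4 tick(8): ref=8.0000 raw=[9.6000 12.0000 16.0000 7.2000]
After op 5 tick(6): ref=14.0000 raw=[16.8000 21.0000 28.0000 12.6000]
After op 6 tick(10): ref=24.0000 raw=[28.8000 36.0000 48.0000 21.6000]
After op 7 tick(7): ref=31.0000 raw=[37.2000 46.5000 62.0000 27.9000]
Wrap final raw readings (mod 60): 37.2000 mod 60 = 37.2000; 46.5000 mod 60 = 46.5000; 62.0000 mod 60 = 2.0000; 27.9000 mod 60 = 27.9000

Answer: 37.2000 46.5000 2.0000 27.9000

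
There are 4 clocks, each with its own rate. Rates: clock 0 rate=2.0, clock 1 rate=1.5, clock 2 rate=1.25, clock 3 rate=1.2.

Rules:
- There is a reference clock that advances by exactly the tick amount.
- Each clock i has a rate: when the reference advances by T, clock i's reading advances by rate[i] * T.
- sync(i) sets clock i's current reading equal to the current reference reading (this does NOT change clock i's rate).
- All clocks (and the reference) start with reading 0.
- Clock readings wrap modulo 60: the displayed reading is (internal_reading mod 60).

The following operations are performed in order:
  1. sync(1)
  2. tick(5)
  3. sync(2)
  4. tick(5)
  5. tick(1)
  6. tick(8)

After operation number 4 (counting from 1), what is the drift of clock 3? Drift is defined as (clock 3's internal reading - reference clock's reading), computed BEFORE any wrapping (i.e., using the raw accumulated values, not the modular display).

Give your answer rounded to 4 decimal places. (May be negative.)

Answer: 2.0000

Derivation:
After op 1 sync(1): ref=0.0000 raw=[0.0000 0.0000 0.0000 0.0000]
After op 2 tick(5): ref=5.0000 raw=[10.0000 7.5000 6.2500 6.0000]
After op 3 sync(2): ref=5.0000 raw=[10.0000 7.5000 5.0000 6.0000]
After op 4 tick(5): ref=10.0000 raw=[20.0000 15.0000 11.2500 12.0000]
Drift of clock 3 after op 4: 12.0000 - 10.0000 = 2.0000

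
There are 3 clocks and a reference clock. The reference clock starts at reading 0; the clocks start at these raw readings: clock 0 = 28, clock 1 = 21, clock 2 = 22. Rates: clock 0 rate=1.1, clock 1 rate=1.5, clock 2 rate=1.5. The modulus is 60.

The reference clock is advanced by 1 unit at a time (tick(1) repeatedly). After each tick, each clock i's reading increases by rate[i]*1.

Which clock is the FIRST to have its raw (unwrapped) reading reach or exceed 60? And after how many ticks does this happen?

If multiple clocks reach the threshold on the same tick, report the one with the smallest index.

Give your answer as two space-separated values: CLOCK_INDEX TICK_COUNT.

clock 0: start=28, rate=1.1, needs 60-28 = 32; ticks = ceil(32/1.1) = ceil(29.0909) = 30; reading at tick 30 = 28 + 1.1*30 = 61.0000
clock 1: start=21, rate=1.5, needs 60-21 = 39; ticks = ceil(39/1.5) = ceil(26.0000) = 26; reading at tick 26 = 21 + 1.5*26 = 60.0000
clock 2: start=22, rate=1.5, needs 60-22 = 38; ticks = ceil(38/1.5) = ceil(25.3333) = 26; reading at tick 26 = 22 + 1.5*26 = 61.0000
Minimum tick count = 26; winners = [1, 2]; smallest index = 1

Answer: 1 26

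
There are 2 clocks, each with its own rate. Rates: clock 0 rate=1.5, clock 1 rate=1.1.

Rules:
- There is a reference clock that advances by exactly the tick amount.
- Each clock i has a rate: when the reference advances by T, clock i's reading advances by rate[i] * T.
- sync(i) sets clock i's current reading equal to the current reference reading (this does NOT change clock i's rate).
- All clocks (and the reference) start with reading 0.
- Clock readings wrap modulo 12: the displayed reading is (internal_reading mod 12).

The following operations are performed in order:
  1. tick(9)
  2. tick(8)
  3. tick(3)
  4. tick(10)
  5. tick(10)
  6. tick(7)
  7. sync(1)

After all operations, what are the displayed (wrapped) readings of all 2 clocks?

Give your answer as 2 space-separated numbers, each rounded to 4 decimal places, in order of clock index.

After op 1 tick(9): ref=9.0000 raw=[13.5000 9.9000]
After op 2 tick(8): ref=17.0000 raw=[25.5000 18.7000]
After op 3 tick(3): ref=20.0000 raw=[30.0000 22.0000]
After op 4 tick(10): ref=30.0000 raw=[45.0000 33.0000]
After op 5 tick(10): ref=40.0000 raw=[60.0000 44.0000]
After op 6 tick(7): ref=47.0000 raw=[70.5000 51.7000]
After op 7 sync(1): ref=47.0000 raw=[70.5000 47.0000]
Wrap final raw readings (mod 12): 70.5000 mod 12 = 10.5000; 47.0000 mod 12 = 11.0000

Answer: 10.5000 11.0000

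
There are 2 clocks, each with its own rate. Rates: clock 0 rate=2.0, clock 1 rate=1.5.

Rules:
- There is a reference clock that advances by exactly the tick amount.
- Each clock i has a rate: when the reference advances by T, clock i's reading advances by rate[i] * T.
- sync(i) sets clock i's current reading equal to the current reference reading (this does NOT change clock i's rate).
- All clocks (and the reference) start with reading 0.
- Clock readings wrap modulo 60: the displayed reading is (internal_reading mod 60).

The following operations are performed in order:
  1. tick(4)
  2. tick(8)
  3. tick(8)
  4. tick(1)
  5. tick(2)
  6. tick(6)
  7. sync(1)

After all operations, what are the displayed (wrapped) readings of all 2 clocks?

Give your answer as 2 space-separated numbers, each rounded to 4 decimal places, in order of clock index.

Answer: 58.0000 29.0000

Derivation:
After op 1 tick(4): ref=4.0000 raw=[8.0000 6.0000]
After op 2 tick(8): ref=12.0000 raw=[24.0000 18.0000]
After op 3 tick(8): ref=20.0000 raw=[40.0000 30.0000]
After op 4 tick(1): ref=21.0000 raw=[42.0000 31.5000]
After op 5 tick(2): ref=23.0000 raw=[46.0000 34.5000]
After op 6 tick(6): ref=29.0000 raw=[58.0000 43.5000]
After op 7 sync(1): ref=29.0000 raw=[58.0000 29.0000]
Wrap final raw readings (mod 60): 58.0000 mod 60 = 58.0000; 29.0000 mod 60 = 29.0000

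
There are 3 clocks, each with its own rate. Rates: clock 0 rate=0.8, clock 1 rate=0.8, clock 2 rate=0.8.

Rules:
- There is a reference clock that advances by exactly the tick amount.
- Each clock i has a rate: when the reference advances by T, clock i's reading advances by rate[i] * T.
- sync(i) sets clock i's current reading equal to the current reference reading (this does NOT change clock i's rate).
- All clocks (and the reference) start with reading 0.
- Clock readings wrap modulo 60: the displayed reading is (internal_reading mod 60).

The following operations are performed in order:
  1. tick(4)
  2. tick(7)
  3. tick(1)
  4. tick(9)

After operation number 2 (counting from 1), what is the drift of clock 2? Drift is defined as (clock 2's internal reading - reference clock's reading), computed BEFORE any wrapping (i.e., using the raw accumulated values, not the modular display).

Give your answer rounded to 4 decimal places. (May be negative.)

Answer: -2.2000

Derivation:
After op 1 tick(4): ref=4.0000 raw=[3.2000 3.2000 3.2000]
After op 2 tick(7): ref=11.0000 raw=[8.8000 8.8000 8.8000]
Drift of clock 2 after op 2: 8.8000 - 11.0000 = -2.2000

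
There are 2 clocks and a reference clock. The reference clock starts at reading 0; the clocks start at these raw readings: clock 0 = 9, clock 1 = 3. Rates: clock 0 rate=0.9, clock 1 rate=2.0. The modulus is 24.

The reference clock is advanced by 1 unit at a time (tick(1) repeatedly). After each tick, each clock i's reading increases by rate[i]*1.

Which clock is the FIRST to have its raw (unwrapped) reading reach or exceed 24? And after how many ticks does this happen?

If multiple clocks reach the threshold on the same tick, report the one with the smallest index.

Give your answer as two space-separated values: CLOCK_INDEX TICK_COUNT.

clock 0: start=9, rate=0.9, needs 24-9 = 15; ticks = ceil(15/0.9) = ceil(16.6667) = 17; reading at tick 17 = 9 + 0.9*17 = 24.3000
clock 1: start=3, rate=2.0, needs 24-3 = 21; ticks = ceil(21/2.0) = ceil(10.5000) = 11; reading at tick 11 = 3 + 2.0*11 = 25.0000
Minimum tick count = 11; winners = [1]; smallest index = 1

Answer: 1 11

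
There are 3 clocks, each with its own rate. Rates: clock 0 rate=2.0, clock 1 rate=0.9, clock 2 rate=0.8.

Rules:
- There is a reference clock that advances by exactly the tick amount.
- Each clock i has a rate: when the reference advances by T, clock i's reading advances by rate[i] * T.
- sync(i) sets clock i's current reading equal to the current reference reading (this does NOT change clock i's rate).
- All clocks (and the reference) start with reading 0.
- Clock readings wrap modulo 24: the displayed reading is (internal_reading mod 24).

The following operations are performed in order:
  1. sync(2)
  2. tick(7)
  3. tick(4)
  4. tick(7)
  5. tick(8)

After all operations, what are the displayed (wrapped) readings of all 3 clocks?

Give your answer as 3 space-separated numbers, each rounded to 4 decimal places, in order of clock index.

After op 1 sync(2): ref=0.0000 raw=[0.0000 0.0000 0.0000]
After op 2 tick(7): ref=7.0000 raw=[14.0000 6.3000 5.6000]
After op 3 tick(4): ref=11.0000 raw=[22.0000 9.9000 8.8000]
After op 4 tick(7): ref=18.0000 raw=[36.0000 16.2000 14.4000]
After op 5 tick(8): ref=26.0000 raw=[52.0000 23.4000 20.8000]
Wrap final raw readings (mod 24): 52.0000 mod 24 = 4.0000; 23.4000 mod 24 = 23.4000; 20.8000 mod 24 = 20.8000

Answer: 4.0000 23.4000 20.8000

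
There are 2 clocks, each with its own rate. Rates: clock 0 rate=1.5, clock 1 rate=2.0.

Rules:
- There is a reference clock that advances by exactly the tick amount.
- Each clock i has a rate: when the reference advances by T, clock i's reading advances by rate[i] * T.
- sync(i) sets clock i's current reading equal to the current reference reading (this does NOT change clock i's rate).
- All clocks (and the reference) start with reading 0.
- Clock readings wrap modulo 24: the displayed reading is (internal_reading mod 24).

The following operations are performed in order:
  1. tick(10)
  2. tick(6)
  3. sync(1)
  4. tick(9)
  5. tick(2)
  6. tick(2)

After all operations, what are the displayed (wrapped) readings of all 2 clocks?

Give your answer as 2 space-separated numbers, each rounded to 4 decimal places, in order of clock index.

Answer: 19.5000 18.0000

Derivation:
After op 1 tick(10): ref=10.0000 raw=[15.0000 20.0000]
After op 2 tick(6): ref=16.0000 raw=[24.0000 32.0000]
After op 3 sync(1): ref=16.0000 raw=[24.0000 16.0000]
After op 4 tick(9): ref=25.0000 raw=[37.5000 34.0000]
After op 5 tick(2): ref=27.0000 raw=[40.5000 38.0000]
After op 6 tick(2): ref=29.0000 raw=[43.5000 42.0000]
Wrap final raw readings (mod 24): 43.5000 mod 24 = 19.5000; 42.0000 mod 24 = 18.0000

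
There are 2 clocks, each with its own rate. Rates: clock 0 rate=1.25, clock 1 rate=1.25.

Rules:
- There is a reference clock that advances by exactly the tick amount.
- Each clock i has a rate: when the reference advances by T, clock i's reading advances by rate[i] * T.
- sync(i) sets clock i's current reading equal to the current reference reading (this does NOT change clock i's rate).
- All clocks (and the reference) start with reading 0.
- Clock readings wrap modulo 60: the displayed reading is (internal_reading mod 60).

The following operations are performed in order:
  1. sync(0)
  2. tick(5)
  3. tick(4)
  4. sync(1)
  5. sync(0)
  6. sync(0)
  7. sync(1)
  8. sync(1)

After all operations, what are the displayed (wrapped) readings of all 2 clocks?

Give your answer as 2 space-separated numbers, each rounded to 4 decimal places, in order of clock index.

Answer: 9.0000 9.0000

Derivation:
After op 1 sync(0): ref=0.0000 raw=[0.0000 0.0000]
After op 2 tick(5): ref=5.0000 raw=[6.2500 6.2500]
After op 3 tick(4): ref=9.0000 raw=[11.2500 11.2500]
After op 4 sync(1): ref=9.0000 raw=[11.2500 9.0000]
After op 5 sync(0): ref=9.0000 raw=[9.0000 9.0000]
After op 6 sync(0): ref=9.0000 raw=[9.0000 9.0000]
After op 7 sync(1): ref=9.0000 raw=[9.0000 9.0000]
After op 8 sync(1): ref=9.0000 raw=[9.0000 9.0000]
Wrap final raw readings (mod 60): 9.0000 mod 60 = 9.0000; 9.0000 mod 60 = 9.0000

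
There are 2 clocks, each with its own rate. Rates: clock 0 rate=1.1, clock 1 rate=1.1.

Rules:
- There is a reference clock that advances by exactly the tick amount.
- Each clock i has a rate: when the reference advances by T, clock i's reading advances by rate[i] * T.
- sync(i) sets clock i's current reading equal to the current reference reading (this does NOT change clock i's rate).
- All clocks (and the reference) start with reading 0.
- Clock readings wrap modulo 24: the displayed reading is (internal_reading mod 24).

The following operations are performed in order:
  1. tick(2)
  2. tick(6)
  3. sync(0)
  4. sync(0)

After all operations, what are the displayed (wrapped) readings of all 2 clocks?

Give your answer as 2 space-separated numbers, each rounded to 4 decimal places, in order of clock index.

Answer: 8.0000 8.8000

Derivation:
After op 1 tick(2): ref=2.0000 raw=[2.2000 2.2000]
After op 2 tick(6): ref=8.0000 raw=[8.8000 8.8000]
After op 3 sync(0): ref=8.0000 raw=[8.0000 8.8000]
After op 4 sync(0): ref=8.0000 raw=[8.0000 8.8000]
Wrap final raw readings (mod 24): 8.0000 mod 24 = 8.0000; 8.8000 mod 24 = 8.8000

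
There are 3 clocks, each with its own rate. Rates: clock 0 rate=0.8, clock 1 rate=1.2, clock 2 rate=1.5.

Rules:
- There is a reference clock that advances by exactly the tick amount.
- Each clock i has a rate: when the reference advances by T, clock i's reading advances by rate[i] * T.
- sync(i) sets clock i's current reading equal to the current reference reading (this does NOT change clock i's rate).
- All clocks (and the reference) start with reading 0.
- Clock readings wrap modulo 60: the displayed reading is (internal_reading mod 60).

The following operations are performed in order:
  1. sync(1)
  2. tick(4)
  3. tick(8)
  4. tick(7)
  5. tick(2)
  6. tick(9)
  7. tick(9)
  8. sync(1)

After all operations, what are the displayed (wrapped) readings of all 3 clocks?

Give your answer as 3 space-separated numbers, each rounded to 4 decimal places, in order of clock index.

Answer: 31.2000 39.0000 58.5000

Derivation:
After op 1 sync(1): ref=0.0000 raw=[0.0000 0.0000 0.0000]
After op 2 tick(4): ref=4.0000 raw=[3.2000 4.8000 6.0000]
After op 3 tick(8): ref=12.0000 raw=[9.6000 14.4000 18.0000]
After op 4 tick(7): ref=19.0000 raw=[15.2000 22.8000 28.5000]
After op 5 tick(2): ref=21.0000 raw=[16.8000 25.2000 31.5000]
After op 6 tick(9): ref=30.0000 raw=[24.0000 36.0000 45.0000]
After op 7 tick(9): ref=39.0000 raw=[31.2000 46.8000 58.5000]
After op 8 sync(1): ref=39.0000 raw=[31.2000 39.0000 58.5000]
Wrap final raw readings (mod 60): 31.2000 mod 60 = 31.2000; 39.0000 mod 60 = 39.0000; 58.5000 mod 60 = 58.5000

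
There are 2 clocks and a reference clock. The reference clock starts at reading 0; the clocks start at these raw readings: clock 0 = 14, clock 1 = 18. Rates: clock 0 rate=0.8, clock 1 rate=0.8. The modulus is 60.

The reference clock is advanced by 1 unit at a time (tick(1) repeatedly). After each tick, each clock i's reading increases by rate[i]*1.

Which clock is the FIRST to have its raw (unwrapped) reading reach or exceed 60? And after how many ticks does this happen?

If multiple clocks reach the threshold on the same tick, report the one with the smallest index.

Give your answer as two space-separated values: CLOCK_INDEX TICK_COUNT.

Answer: 1 53

Derivation:
clock 0: start=14, rate=0.8, needs 60-14 = 46; ticks = ceil(46/0.8) = ceil(57.5000) = 58; reading at tick 58 = 14 + 0.8*58 = 60.4000
clock 1: start=18, rate=0.8, needs 60-18 = 42; ticks = ceil(42/0.8) = ceil(52.5000) = 53; reading at tick 53 = 18 + 0.8*53 = 60.4000
Minimum tick count = 53; winners = [1]; smallest index = 1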